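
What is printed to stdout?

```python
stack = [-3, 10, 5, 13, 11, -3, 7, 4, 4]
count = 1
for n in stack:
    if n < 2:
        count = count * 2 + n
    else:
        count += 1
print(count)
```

6

n=-3: <2, count = 1*2+(-3) = -1
n=10: not <2, count = (-1)+1 = 0
n=5: not <2, count = 0+1 = 1
n=13: not <2, count = 1+1 = 2
n=11: not <2, count = 2+1 = 3
n=-3: <2, count = 3*2+(-3) = 3
n=7: not <2, count = 3+1 = 4
n=4: not <2, count = 4+1 = 5
n=4: not <2, count = 5+1 = 6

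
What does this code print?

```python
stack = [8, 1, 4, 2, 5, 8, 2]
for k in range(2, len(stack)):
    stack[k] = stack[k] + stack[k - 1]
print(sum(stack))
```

k=2: stack[2] = 4+1 = 5 → [8, 1, 5, 2, 5, 8, 2]
k=3: stack[3] = 2+5 = 7 → [8, 1, 5, 7, 5, 8, 2]
k=4: stack[4] = 5+7 = 12 → [8, 1, 5, 7, 12, 8, 2]
k=5: stack[5] = 8+12 = 20 → [8, 1, 5, 7, 12, 20, 2]
k=6: stack[6] = 2+20 = 22 → [8, 1, 5, 7, 12, 20, 22]
sum = 75

75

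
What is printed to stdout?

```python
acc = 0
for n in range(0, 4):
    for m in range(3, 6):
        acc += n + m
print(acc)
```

n=0,m=3: acc = 0+3 = 3
n=0,m=4: acc = 3+4 = 7
n=0,m=5: acc = 7+5 = 12
n=1,m=3: acc = 12+4 = 16
n=1,m=4: acc = 16+5 = 21
n=1,m=5: acc = 21+6 = 27
n=2,m=3: acc = 27+5 = 32
n=2,m=4: acc = 32+6 = 38
n=2,m=5: acc = 38+7 = 45
n=3,m=3: acc = 45+6 = 51
n=3,m=4: acc = 51+7 = 58
n=3,m=5: acc = 58+8 = 66

66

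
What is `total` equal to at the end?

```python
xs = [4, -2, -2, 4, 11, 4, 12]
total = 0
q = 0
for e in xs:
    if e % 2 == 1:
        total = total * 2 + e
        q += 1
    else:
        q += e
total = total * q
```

231

e=4: not odd; q=4
e=-2: not odd; q=2
e=-2: not odd; q=0
e=4: not odd; q=4
e=11: odd, total = 0*2+11 = 11; q=5
e=4: not odd; q=9
e=12: not odd; q=21
total*q = 11*21 = 231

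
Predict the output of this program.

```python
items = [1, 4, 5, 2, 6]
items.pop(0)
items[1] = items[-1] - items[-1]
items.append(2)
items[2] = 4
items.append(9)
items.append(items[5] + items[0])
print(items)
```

pop(0) removes 1 → [4, 5, 2, 6]
items[1] = items[-1]-items[-1] = 6-6 = 0 → [4, 0, 2, 6]
append 2 → [4, 0, 2, 6, 2]
items[2] = 4 → [4, 0, 4, 6, 2]
append 9 → [4, 0, 4, 6, 2, 9]
append items[5]+items[0] = 9+4 = 13 → [4, 0, 4, 6, 2, 9, 13]

[4, 0, 4, 6, 2, 9, 13]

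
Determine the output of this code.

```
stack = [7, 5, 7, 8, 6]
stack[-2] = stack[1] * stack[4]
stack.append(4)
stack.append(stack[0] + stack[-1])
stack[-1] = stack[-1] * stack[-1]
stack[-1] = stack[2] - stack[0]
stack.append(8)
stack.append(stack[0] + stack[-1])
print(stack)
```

stack[-2] = stack[1]*stack[4] = 5*6 = 30 → [7, 5, 7, 30, 6]
append 4 → [7, 5, 7, 30, 6, 4]
append stack[0]+stack[-1] = 7+4 = 11 → [7, 5, 7, 30, 6, 4, 11]
stack[-1] = stack[-1]*stack[-1] = 11*11 = 121 → [7, 5, 7, 30, 6, 4, 121]
stack[-1] = stack[2]-stack[0] = 7-7 = 0 → [7, 5, 7, 30, 6, 4, 0]
append 8 → [7, 5, 7, 30, 6, 4, 0, 8]
append stack[0]+stack[-1] = 7+8 = 15 → [7, 5, 7, 30, 6, 4, 0, 8, 15]

[7, 5, 7, 30, 6, 4, 0, 8, 15]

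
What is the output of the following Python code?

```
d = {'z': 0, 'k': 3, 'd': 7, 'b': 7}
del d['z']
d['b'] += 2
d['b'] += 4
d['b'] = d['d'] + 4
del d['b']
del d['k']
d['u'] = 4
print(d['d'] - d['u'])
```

del 'z' → {'k': 3, 'd': 7, 'b': 7}
d['b'] = 7+2 = 9 → {'k': 3, 'd': 7, 'b': 9}
d['b'] = 9+4 = 13 → {'k': 3, 'd': 7, 'b': 13}
d['b'] = d['d']+4 = 11 → {'k': 3, 'd': 7, 'b': 11}
del 'b' → {'k': 3, 'd': 7}
del 'k' → {'d': 7}
d['u'] = 4 → {'d': 7, 'u': 4}
d['d']-d['u'] = 7-4 = 3

3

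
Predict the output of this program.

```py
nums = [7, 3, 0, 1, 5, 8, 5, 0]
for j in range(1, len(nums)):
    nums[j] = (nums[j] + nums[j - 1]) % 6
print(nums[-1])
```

j=1: nums[1] = (3+7)%6 = 4 → [7, 4, 0, 1, 5, 8, 5, 0]
j=2: nums[2] = (0+4)%6 = 4 → [7, 4, 4, 1, 5, 8, 5, 0]
j=3: nums[3] = (1+4)%6 = 5 → [7, 4, 4, 5, 5, 8, 5, 0]
j=4: nums[4] = (5+5)%6 = 4 → [7, 4, 4, 5, 4, 8, 5, 0]
j=5: nums[5] = (8+4)%6 = 0 → [7, 4, 4, 5, 4, 0, 5, 0]
j=6: nums[6] = (5+0)%6 = 5 → [7, 4, 4, 5, 4, 0, 5, 0]
j=7: nums[7] = (0+5)%6 = 5 → [7, 4, 4, 5, 4, 0, 5, 5]

5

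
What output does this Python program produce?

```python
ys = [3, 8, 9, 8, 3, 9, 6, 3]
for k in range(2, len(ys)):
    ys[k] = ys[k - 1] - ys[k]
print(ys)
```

k=2: ys[2] = 8-9 = -1 → [3, 8, -1, 8, 3, 9, 6, 3]
k=3: ys[3] = (-1)-8 = -9 → [3, 8, -1, -9, 3, 9, 6, 3]
k=4: ys[4] = (-9)-3 = -12 → [3, 8, -1, -9, -12, 9, 6, 3]
k=5: ys[5] = (-12)-9 = -21 → [3, 8, -1, -9, -12, -21, 6, 3]
k=6: ys[6] = (-21)-6 = -27 → [3, 8, -1, -9, -12, -21, -27, 3]
k=7: ys[7] = (-27)-3 = -30 → [3, 8, -1, -9, -12, -21, -27, -30]

[3, 8, -1, -9, -12, -21, -27, -30]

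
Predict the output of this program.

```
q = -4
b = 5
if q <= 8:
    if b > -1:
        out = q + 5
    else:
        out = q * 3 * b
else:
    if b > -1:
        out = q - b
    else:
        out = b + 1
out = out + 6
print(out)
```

q=-4, b=5
q <= 8 is True; b > -1 is True
→ out = q + 5 = 1
out = 1+6 = 7

7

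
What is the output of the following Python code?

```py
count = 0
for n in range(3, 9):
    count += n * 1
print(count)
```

33

n=3: count = 0+3*1 = 3
n=4: count = 3+4*1 = 7
n=5: count = 7+5*1 = 12
n=6: count = 12+6*1 = 18
n=7: count = 18+7*1 = 25
n=8: count = 25+8*1 = 33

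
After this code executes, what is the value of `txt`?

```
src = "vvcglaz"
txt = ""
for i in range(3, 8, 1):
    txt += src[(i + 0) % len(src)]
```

'glazv'

i=3: add src[3]='g' → 'g'
i=4: add src[4]='l' → 'gl'
i=5: add src[5]='a' → 'gla'
i=6: add src[6]='z' → 'glaz'
i=7: add src[0]='v' → 'glazv'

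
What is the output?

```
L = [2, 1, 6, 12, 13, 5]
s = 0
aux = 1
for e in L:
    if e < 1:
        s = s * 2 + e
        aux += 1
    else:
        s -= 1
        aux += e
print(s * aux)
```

-240

e=2: not <1, s = 0-1 = -1; aux=3
e=1: not <1, s = (-1)-1 = -2; aux=4
e=6: not <1, s = (-2)-1 = -3; aux=10
e=12: not <1, s = (-3)-1 = -4; aux=22
e=13: not <1, s = (-4)-1 = -5; aux=35
e=5: not <1, s = (-5)-1 = -6; aux=40
s*aux = (-6)*40 = -240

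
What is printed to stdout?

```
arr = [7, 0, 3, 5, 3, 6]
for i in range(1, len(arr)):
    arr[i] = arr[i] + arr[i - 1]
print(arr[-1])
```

i=1: arr[1] = 0+7 = 7 → [7, 7, 3, 5, 3, 6]
i=2: arr[2] = 3+7 = 10 → [7, 7, 10, 5, 3, 6]
i=3: arr[3] = 5+10 = 15 → [7, 7, 10, 15, 3, 6]
i=4: arr[4] = 3+15 = 18 → [7, 7, 10, 15, 18, 6]
i=5: arr[5] = 6+18 = 24 → [7, 7, 10, 15, 18, 24]

24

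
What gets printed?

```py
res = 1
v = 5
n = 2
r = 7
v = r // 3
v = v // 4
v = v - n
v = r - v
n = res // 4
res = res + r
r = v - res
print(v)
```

v = 7//3 = 2
v = 2//4 = 0
v = 0-2 = -2
v = 7-(-2) = 9
n = 1//4 = 0
res = 1+7 = 8
r = 9-8 = 1

9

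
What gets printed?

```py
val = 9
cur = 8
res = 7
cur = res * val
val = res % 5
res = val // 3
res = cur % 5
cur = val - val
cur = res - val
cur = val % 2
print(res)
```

3

cur = 7*9 = 63
val = 7%5 = 2
res = 2//3 = 0
res = 63%5 = 3
cur = 2-2 = 0
cur = 3-2 = 1
cur = 2%2 = 0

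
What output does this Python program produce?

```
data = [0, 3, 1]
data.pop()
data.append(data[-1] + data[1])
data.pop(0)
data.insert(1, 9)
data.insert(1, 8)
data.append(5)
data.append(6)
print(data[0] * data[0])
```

9

pop() removes 1 → [0, 3]
append data[-1]+data[1] = 3+3 = 6 → [0, 3, 6]
pop(0) removes 0 → [3, 6]
insert 9 at 1 → [3, 9, 6]
insert 8 at 1 → [3, 8, 9, 6]
append 5 → [3, 8, 9, 6, 5]
append 6 → [3, 8, 9, 6, 5, 6]
data[0]*data[0] = 3*3 = 9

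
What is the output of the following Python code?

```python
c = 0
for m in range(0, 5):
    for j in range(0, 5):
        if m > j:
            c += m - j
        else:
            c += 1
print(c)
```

m=0,j=0: not 0>0, c = 0+1 = 1
m=0,j=1: not 0>1, c = 1+1 = 2
m=0,j=2: not 0>2, c = 2+1 = 3
m=0,j=3: not 0>3, c = 3+1 = 4
m=0,j=4: not 0>4, c = 4+1 = 5
m=1,j=0: 1>0, c = 5+1 = 6
m=1,j=1: not 1>1, c = 6+1 = 7
m=1,j=2: not 1>2, c = 7+1 = 8
m=1,j=3: not 1>3, c = 8+1 = 9
m=1,j=4: not 1>4, c = 9+1 = 10
m=2,j=0: 2>0, c = 10+2 = 12
m=2,j=1: 2>1, c = 12+1 = 13
m=2,j=2: not 2>2, c = 13+1 = 14
m=2,j=3: not 2>3, c = 14+1 = 15
m=2,j=4: not 2>4, c = 15+1 = 16
m=3,j=0: 3>0, c = 16+3 = 19
m=3,j=1: 3>1, c = 19+2 = 21
m=3,j=2: 3>2, c = 21+1 = 22
m=3,j=3: not 3>3, c = 22+1 = 23
m=3,j=4: not 3>4, c = 23+1 = 24
m=4,j=0: 4>0, c = 24+4 = 28
m=4,j=1: 4>1, c = 28+3 = 31
m=4,j=2: 4>2, c = 31+2 = 33
m=4,j=3: 4>3, c = 33+1 = 34
m=4,j=4: not 4>4, c = 34+1 = 35

35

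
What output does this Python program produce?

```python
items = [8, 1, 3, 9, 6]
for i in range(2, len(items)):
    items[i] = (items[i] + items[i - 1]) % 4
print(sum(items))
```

13

i=2: items[2] = (3+1)%4 = 0 → [8, 1, 0, 9, 6]
i=3: items[3] = (9+0)%4 = 1 → [8, 1, 0, 1, 6]
i=4: items[4] = (6+1)%4 = 3 → [8, 1, 0, 1, 3]
sum = 13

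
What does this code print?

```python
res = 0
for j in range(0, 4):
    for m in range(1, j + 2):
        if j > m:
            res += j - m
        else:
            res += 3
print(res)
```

25

j=0,m=1: not 0>1, res = 0+3 = 3
j=1,m=1: not 1>1, res = 3+3 = 6
j=1,m=2: not 1>2, res = 6+3 = 9
j=2,m=1: 2>1, res = 9+1 = 10
j=2,m=2: not 2>2, res = 10+3 = 13
j=2,m=3: not 2>3, res = 13+3 = 16
j=3,m=1: 3>1, res = 16+2 = 18
j=3,m=2: 3>2, res = 18+1 = 19
j=3,m=3: not 3>3, res = 19+3 = 22
j=3,m=4: not 3>4, res = 22+3 = 25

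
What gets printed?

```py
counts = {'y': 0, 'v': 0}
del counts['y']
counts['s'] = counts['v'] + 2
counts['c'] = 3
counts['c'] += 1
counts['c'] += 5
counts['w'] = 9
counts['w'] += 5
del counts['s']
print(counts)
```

del 'y' → {'v': 0}
counts['s'] = counts['v']+2 = 2 → {'v': 0, 's': 2}
counts['c'] = 3 → {'v': 0, 's': 2, 'c': 3}
counts['c'] = 3+1 = 4 → {'v': 0, 's': 2, 'c': 4}
counts['c'] = 4+5 = 9 → {'v': 0, 's': 2, 'c': 9}
counts['w'] = 9 → {'v': 0, 's': 2, 'c': 9, 'w': 9}
counts['w'] = 9+5 = 14 → {'v': 0, 's': 2, 'c': 9, 'w': 14}
del 's' → {'v': 0, 'c': 9, 'w': 14}

{'v': 0, 'c': 9, 'w': 14}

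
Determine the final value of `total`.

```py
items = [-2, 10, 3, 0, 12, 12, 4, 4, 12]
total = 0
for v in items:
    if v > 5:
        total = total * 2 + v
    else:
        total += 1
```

200

v=-2: not >5, total = 0+1 = 1
v=10: >5, total = 1*2+10 = 12
v=3: not >5, total = 12+1 = 13
v=0: not >5, total = 13+1 = 14
v=12: >5, total = 14*2+12 = 40
v=12: >5, total = 40*2+12 = 92
v=4: not >5, total = 92+1 = 93
v=4: not >5, total = 93+1 = 94
v=12: >5, total = 94*2+12 = 200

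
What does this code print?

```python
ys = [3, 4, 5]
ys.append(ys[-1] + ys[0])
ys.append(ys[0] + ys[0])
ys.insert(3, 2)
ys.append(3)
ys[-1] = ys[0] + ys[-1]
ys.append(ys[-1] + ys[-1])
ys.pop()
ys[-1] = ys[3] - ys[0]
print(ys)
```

append ys[-1]+ys[0] = 5+3 = 8 → [3, 4, 5, 8]
append ys[0]+ys[0] = 3+3 = 6 → [3, 4, 5, 8, 6]
insert 2 at 3 → [3, 4, 5, 2, 8, 6]
append 3 → [3, 4, 5, 2, 8, 6, 3]
ys[-1] = ys[0]+ys[-1] = 3+3 = 6 → [3, 4, 5, 2, 8, 6, 6]
append ys[-1]+ys[-1] = 6+6 = 12 → [3, 4, 5, 2, 8, 6, 6, 12]
pop() removes 12 → [3, 4, 5, 2, 8, 6, 6]
ys[-1] = ys[3]-ys[0] = 2-3 = -1 → [3, 4, 5, 2, 8, 6, -1]

[3, 4, 5, 2, 8, 6, -1]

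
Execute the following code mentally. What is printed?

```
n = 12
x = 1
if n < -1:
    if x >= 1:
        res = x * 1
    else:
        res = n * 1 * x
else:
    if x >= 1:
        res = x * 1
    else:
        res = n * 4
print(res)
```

1

n=12, x=1
n < -1 is False; x >= 1 is True
→ res = x * 1 = 1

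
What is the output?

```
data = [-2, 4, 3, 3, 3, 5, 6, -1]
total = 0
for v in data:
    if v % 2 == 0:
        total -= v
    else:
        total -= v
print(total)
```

-21

v=-2: even, total = 0-(-2) = 2
v=4: even, total = 2-4 = -2
v=3: not even, total = (-2)-3 = -5
v=3: not even, total = (-5)-3 = -8
v=3: not even, total = (-8)-3 = -11
v=5: not even, total = (-11)-5 = -16
v=6: even, total = (-16)-6 = -22
v=-1: not even, total = (-22)-(-1) = -21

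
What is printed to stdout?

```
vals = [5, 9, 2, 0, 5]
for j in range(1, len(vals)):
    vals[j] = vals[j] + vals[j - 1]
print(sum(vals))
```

j=1: vals[1] = 9+5 = 14 → [5, 14, 2, 0, 5]
j=2: vals[2] = 2+14 = 16 → [5, 14, 16, 0, 5]
j=3: vals[3] = 0+16 = 16 → [5, 14, 16, 16, 5]
j=4: vals[4] = 5+16 = 21 → [5, 14, 16, 16, 21]
sum = 72

72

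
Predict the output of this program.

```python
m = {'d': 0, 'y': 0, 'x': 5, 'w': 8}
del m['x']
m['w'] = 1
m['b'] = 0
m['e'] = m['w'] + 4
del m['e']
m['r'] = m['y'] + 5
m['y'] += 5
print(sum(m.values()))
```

11

del 'x' → {'d': 0, 'y': 0, 'w': 8}
m['w'] = 1 → {'d': 0, 'y': 0, 'w': 1}
m['b'] = 0 → {'d': 0, 'y': 0, 'w': 1, 'b': 0}
m['e'] = m['w']+4 = 5 → {'d': 0, 'y': 0, 'w': 1, 'b': 0, 'e': 5}
del 'e' → {'d': 0, 'y': 0, 'w': 1, 'b': 0}
m['r'] = m['y']+5 = 5 → {'d': 0, 'y': 0, 'w': 1, 'b': 0, 'r': 5}
m['y'] = 0+5 = 5 → {'d': 0, 'y': 5, 'w': 1, 'b': 0, 'r': 5}
sum of values = 11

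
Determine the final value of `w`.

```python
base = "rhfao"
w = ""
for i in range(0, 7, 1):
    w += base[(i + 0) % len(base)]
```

'rhfaorh'

i=0: add base[0]='r' → 'r'
i=1: add base[1]='h' → 'rh'
i=2: add base[2]='f' → 'rhf'
i=3: add base[3]='a' → 'rhfa'
i=4: add base[4]='o' → 'rhfao'
i=5: add base[0]='r' → 'rhfaor'
i=6: add base[1]='h' → 'rhfaorh'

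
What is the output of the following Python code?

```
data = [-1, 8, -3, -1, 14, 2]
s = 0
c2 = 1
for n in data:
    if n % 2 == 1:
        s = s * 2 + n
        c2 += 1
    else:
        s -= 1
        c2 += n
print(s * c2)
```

n=-1: odd, s = 0*2+(-1) = -1; c2=2
n=8: not odd, s = (-1)-1 = -2; c2=10
n=-3: odd, s = (-2)*2+(-3) = -7; c2=11
n=-1: odd, s = (-7)*2+(-1) = -15; c2=12
n=14: not odd, s = (-15)-1 = -16; c2=26
n=2: not odd, s = (-16)-1 = -17; c2=28
s*c2 = (-17)*28 = -476

-476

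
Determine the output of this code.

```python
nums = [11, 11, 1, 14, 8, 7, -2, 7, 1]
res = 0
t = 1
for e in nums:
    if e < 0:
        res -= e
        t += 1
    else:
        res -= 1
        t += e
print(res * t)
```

e=11: not <0, res = 0-1 = -1; t=12
e=11: not <0, res = (-1)-1 = -2; t=23
e=1: not <0, res = (-2)-1 = -3; t=24
e=14: not <0, res = (-3)-1 = -4; t=38
e=8: not <0, res = (-4)-1 = -5; t=46
e=7: not <0, res = (-5)-1 = -6; t=53
e=-2: <0, res = (-6)-(-2) = -4; t=54
e=7: not <0, res = (-4)-1 = -5; t=61
e=1: not <0, res = (-5)-1 = -6; t=62
res*t = (-6)*62 = -372

-372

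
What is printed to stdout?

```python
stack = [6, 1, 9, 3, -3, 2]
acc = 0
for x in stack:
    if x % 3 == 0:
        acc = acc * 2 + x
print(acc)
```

87

x=6: %3==0, acc = 0*2+6 = 6
x=1: not %3==0
x=9: %3==0, acc = 6*2+9 = 21
x=3: %3==0, acc = 21*2+3 = 45
x=-3: %3==0, acc = 45*2+(-3) = 87
x=2: not %3==0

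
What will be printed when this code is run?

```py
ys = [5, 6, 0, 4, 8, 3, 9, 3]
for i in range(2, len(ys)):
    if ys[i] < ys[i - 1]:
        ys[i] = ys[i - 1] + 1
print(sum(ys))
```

i=2: 0<6, ys[2] = 6+1 = 7 → [5, 6, 7, 4, 8, 3, 9, 3]
i=3: 4<7, ys[3] = 7+1 = 8 → [5, 6, 7, 8, 8, 3, 9, 3]
i=4: 8>=8, unchanged → [5, 6, 7, 8, 8, 3, 9, 3]
i=5: 3<8, ys[5] = 8+1 = 9 → [5, 6, 7, 8, 8, 9, 9, 3]
i=6: 9>=9, unchanged → [5, 6, 7, 8, 8, 9, 9, 3]
i=7: 3<9, ys[7] = 9+1 = 10 → [5, 6, 7, 8, 8, 9, 9, 10]
sum = 62

62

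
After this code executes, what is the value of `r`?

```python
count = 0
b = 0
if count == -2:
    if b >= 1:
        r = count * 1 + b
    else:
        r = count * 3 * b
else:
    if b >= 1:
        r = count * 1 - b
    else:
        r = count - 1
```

-1

count=0, b=0
count == -2 is False; b >= 1 is False
→ r = count - 1 = -1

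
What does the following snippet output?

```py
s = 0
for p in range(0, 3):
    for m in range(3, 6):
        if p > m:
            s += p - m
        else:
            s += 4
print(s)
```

36

p=0,m=3: not 0>3, s = 0+4 = 4
p=0,m=4: not 0>4, s = 4+4 = 8
p=0,m=5: not 0>5, s = 8+4 = 12
p=1,m=3: not 1>3, s = 12+4 = 16
p=1,m=4: not 1>4, s = 16+4 = 20
p=1,m=5: not 1>5, s = 20+4 = 24
p=2,m=3: not 2>3, s = 24+4 = 28
p=2,m=4: not 2>4, s = 28+4 = 32
p=2,m=5: not 2>5, s = 32+4 = 36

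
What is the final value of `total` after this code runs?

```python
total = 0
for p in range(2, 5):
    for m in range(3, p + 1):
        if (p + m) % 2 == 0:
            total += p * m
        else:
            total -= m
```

p=3,m=3: even sum, total = 0+9 = 9
p=4,m=3: odd sum, total = 9-3 = 6
p=4,m=4: even sum, total = 6+16 = 22

22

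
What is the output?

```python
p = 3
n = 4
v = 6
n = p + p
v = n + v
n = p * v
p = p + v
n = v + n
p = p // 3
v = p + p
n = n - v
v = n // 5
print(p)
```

5

n = 3+3 = 6
v = 6+6 = 12
n = 3*12 = 36
p = 3+12 = 15
n = 12+36 = 48
p = 15//3 = 5
v = 5+5 = 10
n = 48-10 = 38
v = 38//5 = 7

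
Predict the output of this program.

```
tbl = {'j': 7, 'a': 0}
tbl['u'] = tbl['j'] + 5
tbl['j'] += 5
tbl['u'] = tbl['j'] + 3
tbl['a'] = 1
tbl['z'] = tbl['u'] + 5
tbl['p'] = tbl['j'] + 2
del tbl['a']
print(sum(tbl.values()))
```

61

tbl['u'] = tbl['j']+5 = 12 → {'j': 7, 'a': 0, 'u': 12}
tbl['j'] = 7+5 = 12 → {'j': 12, 'a': 0, 'u': 12}
tbl['u'] = tbl['j']+3 = 15 → {'j': 12, 'a': 0, 'u': 15}
tbl['a'] = 1 → {'j': 12, 'a': 1, 'u': 15}
tbl['z'] = tbl['u']+5 = 20 → {'j': 12, 'a': 1, 'u': 15, 'z': 20}
tbl['p'] = tbl['j']+2 = 14 → {'j': 12, 'a': 1, 'u': 15, 'z': 20, 'p': 14}
del 'a' → {'j': 12, 'u': 15, 'z': 20, 'p': 14}
sum of values = 61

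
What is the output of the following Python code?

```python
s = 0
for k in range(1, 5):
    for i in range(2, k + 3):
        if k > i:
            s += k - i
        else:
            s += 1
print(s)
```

15

k=1,i=2: not 1>2, s = 0+1 = 1
k=1,i=3: not 1>3, s = 1+1 = 2
k=2,i=2: not 2>2, s = 2+1 = 3
k=2,i=3: not 2>3, s = 3+1 = 4
k=2,i=4: not 2>4, s = 4+1 = 5
k=3,i=2: 3>2, s = 5+1 = 6
k=3,i=3: not 3>3, s = 6+1 = 7
k=3,i=4: not 3>4, s = 7+1 = 8
k=3,i=5: not 3>5, s = 8+1 = 9
k=4,i=2: 4>2, s = 9+2 = 11
k=4,i=3: 4>3, s = 11+1 = 12
k=4,i=4: not 4>4, s = 12+1 = 13
k=4,i=5: not 4>5, s = 13+1 = 14
k=4,i=6: not 4>6, s = 14+1 = 15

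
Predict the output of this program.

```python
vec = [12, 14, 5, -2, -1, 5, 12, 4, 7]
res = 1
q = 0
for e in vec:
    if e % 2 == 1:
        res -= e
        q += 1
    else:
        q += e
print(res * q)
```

e=12: not odd; q=12
e=14: not odd; q=26
e=5: odd, res = 1-5 = -4; q=27
e=-2: not odd; q=25
e=-1: odd, res = (-4)-(-1) = -3; q=26
e=5: odd, res = (-3)-5 = -8; q=27
e=12: not odd; q=39
e=4: not odd; q=43
e=7: odd, res = (-8)-7 = -15; q=44
res*q = (-15)*44 = -660

-660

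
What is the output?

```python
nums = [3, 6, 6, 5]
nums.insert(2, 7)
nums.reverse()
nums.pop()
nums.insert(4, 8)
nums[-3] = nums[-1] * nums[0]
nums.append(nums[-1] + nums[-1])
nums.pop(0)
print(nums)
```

insert 7 at 2 → [3, 6, 7, 6, 5]
reverse → [5, 6, 7, 6, 3]
pop() removes 3 → [5, 6, 7, 6]
insert 8 at 4 → [5, 6, 7, 6, 8]
nums[-3] = nums[-1]*nums[0] = 8*5 = 40 → [5, 6, 40, 6, 8]
append nums[-1]+nums[-1] = 8+8 = 16 → [5, 6, 40, 6, 8, 16]
pop(0) removes 5 → [6, 40, 6, 8, 16]

[6, 40, 6, 8, 16]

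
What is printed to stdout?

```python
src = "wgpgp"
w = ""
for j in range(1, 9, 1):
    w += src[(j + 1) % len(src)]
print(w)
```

j=1: add src[2]='p' → 'p'
j=2: add src[3]='g' → 'pg'
j=3: add src[4]='p' → 'pgp'
j=4: add src[0]='w' → 'pgpw'
j=5: add src[1]='g' → 'pgpwg'
j=6: add src[2]='p' → 'pgpwgp'
j=7: add src[3]='g' → 'pgpwgpg'
j=8: add src[4]='p' → 'pgpwgpgp'

pgpwgpgp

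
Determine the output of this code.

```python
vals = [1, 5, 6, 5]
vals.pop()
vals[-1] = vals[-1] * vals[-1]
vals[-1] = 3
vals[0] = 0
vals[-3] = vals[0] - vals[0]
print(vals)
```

pop() removes 5 → [1, 5, 6]
vals[-1] = vals[-1]*vals[-1] = 6*6 = 36 → [1, 5, 36]
vals[-1] = 3 → [1, 5, 3]
vals[0] = 0 → [0, 5, 3]
vals[-3] = vals[0]-vals[0] = 0-0 = 0 → [0, 5, 3]

[0, 5, 3]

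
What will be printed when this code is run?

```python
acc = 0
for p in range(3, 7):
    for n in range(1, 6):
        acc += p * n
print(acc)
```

270

p=3,n=1: acc = 0+3 = 3
p=3,n=2: acc = 3+6 = 9
p=3,n=3: acc = 9+9 = 18
p=3,n=4: acc = 18+12 = 30
p=3,n=5: acc = 30+15 = 45
p=4,n=1: acc = 45+4 = 49
p=4,n=2: acc = 49+8 = 57
p=4,n=3: acc = 57+12 = 69
p=4,n=4: acc = 69+16 = 85
p=4,n=5: acc = 85+20 = 105
p=5,n=1: acc = 105+5 = 110
p=5,n=2: acc = 110+10 = 120
p=5,n=3: acc = 120+15 = 135
p=5,n=4: acc = 135+20 = 155
p=5,n=5: acc = 155+25 = 180
p=6,n=1: acc = 180+6 = 186
p=6,n=2: acc = 186+12 = 198
p=6,n=3: acc = 198+18 = 216
p=6,n=4: acc = 216+24 = 240
p=6,n=5: acc = 240+30 = 270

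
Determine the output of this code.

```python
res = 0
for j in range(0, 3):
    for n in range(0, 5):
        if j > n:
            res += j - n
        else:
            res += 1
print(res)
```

j=0,n=0: not 0>0, res = 0+1 = 1
j=0,n=1: not 0>1, res = 1+1 = 2
j=0,n=2: not 0>2, res = 2+1 = 3
j=0,n=3: not 0>3, res = 3+1 = 4
j=0,n=4: not 0>4, res = 4+1 = 5
j=1,n=0: 1>0, res = 5+1 = 6
j=1,n=1: not 1>1, res = 6+1 = 7
j=1,n=2: not 1>2, res = 7+1 = 8
j=1,n=3: not 1>3, res = 8+1 = 9
j=1,n=4: not 1>4, res = 9+1 = 10
j=2,n=0: 2>0, res = 10+2 = 12
j=2,n=1: 2>1, res = 12+1 = 13
j=2,n=2: not 2>2, res = 13+1 = 14
j=2,n=3: not 2>3, res = 14+1 = 15
j=2,n=4: not 2>4, res = 15+1 = 16

16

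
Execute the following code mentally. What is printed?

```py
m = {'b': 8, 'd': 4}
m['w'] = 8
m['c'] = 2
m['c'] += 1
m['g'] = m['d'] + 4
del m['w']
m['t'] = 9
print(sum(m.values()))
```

m['w'] = 8 → {'b': 8, 'd': 4, 'w': 8}
m['c'] = 2 → {'b': 8, 'd': 4, 'w': 8, 'c': 2}
m['c'] = 2+1 = 3 → {'b': 8, 'd': 4, 'w': 8, 'c': 3}
m['g'] = m['d']+4 = 8 → {'b': 8, 'd': 4, 'w': 8, 'c': 3, 'g': 8}
del 'w' → {'b': 8, 'd': 4, 'c': 3, 'g': 8}
m['t'] = 9 → {'b': 8, 'd': 4, 'c': 3, 'g': 8, 't': 9}
sum of values = 32

32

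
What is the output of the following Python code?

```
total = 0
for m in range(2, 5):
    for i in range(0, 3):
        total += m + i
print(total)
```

36

m=2,i=0: total = 0+2 = 2
m=2,i=1: total = 2+3 = 5
m=2,i=2: total = 5+4 = 9
m=3,i=0: total = 9+3 = 12
m=3,i=1: total = 12+4 = 16
m=3,i=2: total = 16+5 = 21
m=4,i=0: total = 21+4 = 25
m=4,i=1: total = 25+5 = 30
m=4,i=2: total = 30+6 = 36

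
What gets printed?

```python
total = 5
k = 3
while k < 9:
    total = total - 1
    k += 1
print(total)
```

-1

k=3: total = 5-1 = 4
k=4: total = 4-1 = 3
k=5: total = 3-1 = 2
k=6: total = 2-1 = 1
k=7: total = 1-1 = 0
k=8: total = 0-1 = -1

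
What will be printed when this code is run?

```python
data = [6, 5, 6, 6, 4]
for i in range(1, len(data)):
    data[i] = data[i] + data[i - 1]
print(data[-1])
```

27

i=1: data[1] = 5+6 = 11 → [6, 11, 6, 6, 4]
i=2: data[2] = 6+11 = 17 → [6, 11, 17, 6, 4]
i=3: data[3] = 6+17 = 23 → [6, 11, 17, 23, 4]
i=4: data[4] = 4+23 = 27 → [6, 11, 17, 23, 27]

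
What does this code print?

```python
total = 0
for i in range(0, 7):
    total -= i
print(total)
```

i=0: total = 0-0 = 0
i=1: total = 0-1 = -1
i=2: total = (-1)-2 = -3
i=3: total = (-3)-3 = -6
i=4: total = (-6)-4 = -10
i=5: total = (-10)-5 = -15
i=6: total = (-15)-6 = -21

-21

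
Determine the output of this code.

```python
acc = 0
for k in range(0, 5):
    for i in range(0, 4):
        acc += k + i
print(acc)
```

k=0,i=0: acc = 0+0 = 0
k=0,i=1: acc = 0+1 = 1
k=0,i=2: acc = 1+2 = 3
k=0,i=3: acc = 3+3 = 6
k=1,i=0: acc = 6+1 = 7
k=1,i=1: acc = 7+2 = 9
k=1,i=2: acc = 9+3 = 12
k=1,i=3: acc = 12+4 = 16
k=2,i=0: acc = 16+2 = 18
k=2,i=1: acc = 18+3 = 21
k=2,i=2: acc = 21+4 = 25
k=2,i=3: acc = 25+5 = 30
k=3,i=0: acc = 30+3 = 33
k=3,i=1: acc = 33+4 = 37
k=3,i=2: acc = 37+5 = 42
k=3,i=3: acc = 42+6 = 48
k=4,i=0: acc = 48+4 = 52
k=4,i=1: acc = 52+5 = 57
k=4,i=2: acc = 57+6 = 63
k=4,i=3: acc = 63+7 = 70

70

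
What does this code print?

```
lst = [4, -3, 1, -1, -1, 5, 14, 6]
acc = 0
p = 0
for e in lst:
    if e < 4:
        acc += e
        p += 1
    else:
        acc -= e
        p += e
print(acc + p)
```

0

e=4: not <4, acc = 0-4 = -4; p=4
e=-3: <4, acc = (-4)+(-3) = -7; p=5
e=1: <4, acc = (-7)+1 = -6; p=6
e=-1: <4, acc = (-6)+(-1) = -7; p=7
e=-1: <4, acc = (-7)+(-1) = -8; p=8
e=5: not <4, acc = (-8)-5 = -13; p=13
e=14: not <4, acc = (-13)-14 = -27; p=27
e=6: not <4, acc = (-27)-6 = -33; p=33
acc+p = (-33)+33 = 0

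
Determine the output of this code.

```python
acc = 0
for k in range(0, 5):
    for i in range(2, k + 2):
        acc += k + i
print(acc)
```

60

k=1,i=2: acc = 0+3 = 3
k=2,i=2: acc = 3+4 = 7
k=2,i=3: acc = 7+5 = 12
k=3,i=2: acc = 12+5 = 17
k=3,i=3: acc = 17+6 = 23
k=3,i=4: acc = 23+7 = 30
k=4,i=2: acc = 30+6 = 36
k=4,i=3: acc = 36+7 = 43
k=4,i=4: acc = 43+8 = 51
k=4,i=5: acc = 51+9 = 60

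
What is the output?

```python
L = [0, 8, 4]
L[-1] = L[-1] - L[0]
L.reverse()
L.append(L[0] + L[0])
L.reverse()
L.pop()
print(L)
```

[8, 0, 8]

L[-1] = L[-1]-L[0] = 4-0 = 4 → [0, 8, 4]
reverse → [4, 8, 0]
append L[0]+L[0] = 4+4 = 8 → [4, 8, 0, 8]
reverse → [8, 0, 8, 4]
pop() removes 4 → [8, 0, 8]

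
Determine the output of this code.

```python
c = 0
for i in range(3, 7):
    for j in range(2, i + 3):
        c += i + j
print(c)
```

200

i=3,j=2: c = 0+5 = 5
i=3,j=3: c = 5+6 = 11
i=3,j=4: c = 11+7 = 18
i=3,j=5: c = 18+8 = 26
i=4,j=2: c = 26+6 = 32
i=4,j=3: c = 32+7 = 39
i=4,j=4: c = 39+8 = 47
i=4,j=5: c = 47+9 = 56
i=4,j=6: c = 56+10 = 66
i=5,j=2: c = 66+7 = 73
i=5,j=3: c = 73+8 = 81
i=5,j=4: c = 81+9 = 90
i=5,j=5: c = 90+10 = 100
i=5,j=6: c = 100+11 = 111
i=5,j=7: c = 111+12 = 123
i=6,j=2: c = 123+8 = 131
i=6,j=3: c = 131+9 = 140
i=6,j=4: c = 140+10 = 150
i=6,j=5: c = 150+11 = 161
i=6,j=6: c = 161+12 = 173
i=6,j=7: c = 173+13 = 186
i=6,j=8: c = 186+14 = 200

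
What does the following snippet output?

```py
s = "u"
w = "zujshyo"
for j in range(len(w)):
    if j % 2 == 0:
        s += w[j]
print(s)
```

j=0: add 'z' → 'uz'
j=1: skip
j=2: add 'j' → 'uzj'
j=3: skip
j=4: add 'h' → 'uzjh'
j=5: skip
j=6: add 'o' → 'uzjho'

uzjho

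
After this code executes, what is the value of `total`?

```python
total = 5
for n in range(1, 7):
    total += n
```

26

n=1: total = 5+1 = 6
n=2: total = 6+2 = 8
n=3: total = 8+3 = 11
n=4: total = 11+4 = 15
n=5: total = 15+5 = 20
n=6: total = 20+6 = 26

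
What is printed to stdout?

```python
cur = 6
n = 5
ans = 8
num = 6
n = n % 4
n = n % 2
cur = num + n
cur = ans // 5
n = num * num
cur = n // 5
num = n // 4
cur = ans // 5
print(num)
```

9

n = 5%4 = 1
n = 1%2 = 1
cur = 6+1 = 7
cur = 8//5 = 1
n = 6*6 = 36
cur = 36//5 = 7
num = 36//4 = 9
cur = 8//5 = 1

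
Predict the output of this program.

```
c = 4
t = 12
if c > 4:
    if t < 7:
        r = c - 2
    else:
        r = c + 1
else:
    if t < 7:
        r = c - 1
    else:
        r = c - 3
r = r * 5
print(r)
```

5

c=4, t=12
c > 4 is False; t < 7 is False
→ r = c - 3 = 1
r = 1*5 = 5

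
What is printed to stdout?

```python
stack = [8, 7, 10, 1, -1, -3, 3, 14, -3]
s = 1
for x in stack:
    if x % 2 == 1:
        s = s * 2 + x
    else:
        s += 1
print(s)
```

x=8: not odd, s = 1+1 = 2
x=7: odd, s = 2*2+7 = 11
x=10: not odd, s = 11+1 = 12
x=1: odd, s = 12*2+1 = 25
x=-1: odd, s = 25*2+(-1) = 49
x=-3: odd, s = 49*2+(-3) = 95
x=3: odd, s = 95*2+3 = 193
x=14: not odd, s = 193+1 = 194
x=-3: odd, s = 194*2+(-3) = 385

385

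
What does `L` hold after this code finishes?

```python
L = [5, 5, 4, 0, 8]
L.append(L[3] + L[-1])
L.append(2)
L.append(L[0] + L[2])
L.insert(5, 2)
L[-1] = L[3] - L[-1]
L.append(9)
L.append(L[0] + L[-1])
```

[5, 5, 4, 0, 8, 2, 8, 2, -9, 9, 14]

append L[3]+L[-1] = 0+8 = 8 → [5, 5, 4, 0, 8, 8]
append 2 → [5, 5, 4, 0, 8, 8, 2]
append L[0]+L[2] = 5+4 = 9 → [5, 5, 4, 0, 8, 8, 2, 9]
insert 2 at 5 → [5, 5, 4, 0, 8, 2, 8, 2, 9]
L[-1] = L[3]-L[-1] = 0-9 = -9 → [5, 5, 4, 0, 8, 2, 8, 2, -9]
append 9 → [5, 5, 4, 0, 8, 2, 8, 2, -9, 9]
append L[0]+L[-1] = 5+9 = 14 → [5, 5, 4, 0, 8, 2, 8, 2, -9, 9, 14]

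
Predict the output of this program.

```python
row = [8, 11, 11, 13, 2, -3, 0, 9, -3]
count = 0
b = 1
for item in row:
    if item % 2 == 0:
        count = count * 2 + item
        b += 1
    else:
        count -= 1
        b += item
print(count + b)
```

62

item=8: even, count = 0*2+8 = 8; b=2
item=11: not even, count = 8-1 = 7; b=13
item=11: not even, count = 7-1 = 6; b=24
item=13: not even, count = 6-1 = 5; b=37
item=2: even, count = 5*2+2 = 12; b=38
item=-3: not even, count = 12-1 = 11; b=35
item=0: even, count = 11*2+0 = 22; b=36
item=9: not even, count = 22-1 = 21; b=45
item=-3: not even, count = 21-1 = 20; b=42
count+b = 20+42 = 62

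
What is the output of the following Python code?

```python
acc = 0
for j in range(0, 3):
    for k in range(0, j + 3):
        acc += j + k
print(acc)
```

33

j=0,k=0: acc = 0+0 = 0
j=0,k=1: acc = 0+1 = 1
j=0,k=2: acc = 1+2 = 3
j=1,k=0: acc = 3+1 = 4
j=1,k=1: acc = 4+2 = 6
j=1,k=2: acc = 6+3 = 9
j=1,k=3: acc = 9+4 = 13
j=2,k=0: acc = 13+2 = 15
j=2,k=1: acc = 15+3 = 18
j=2,k=2: acc = 18+4 = 22
j=2,k=3: acc = 22+5 = 27
j=2,k=4: acc = 27+6 = 33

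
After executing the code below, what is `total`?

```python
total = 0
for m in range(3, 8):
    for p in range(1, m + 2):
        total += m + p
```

270

m=3,p=1: total = 0+4 = 4
m=3,p=2: total = 4+5 = 9
m=3,p=3: total = 9+6 = 15
m=3,p=4: total = 15+7 = 22
m=4,p=1: total = 22+5 = 27
m=4,p=2: total = 27+6 = 33
m=4,p=3: total = 33+7 = 40
m=4,p=4: total = 40+8 = 48
m=4,p=5: total = 48+9 = 57
m=5,p=1: total = 57+6 = 63
m=5,p=2: total = 63+7 = 70
m=5,p=3: total = 70+8 = 78
m=5,p=4: total = 78+9 = 87
m=5,p=5: total = 87+10 = 97
m=5,p=6: total = 97+11 = 108
m=6,p=1: total = 108+7 = 115
m=6,p=2: total = 115+8 = 123
m=6,p=3: total = 123+9 = 132
m=6,p=4: total = 132+10 = 142
m=6,p=5: total = 142+11 = 153
m=6,p=6: total = 153+12 = 165
m=6,p=7: total = 165+13 = 178
m=7,p=1: total = 178+8 = 186
m=7,p=2: total = 186+9 = 195
m=7,p=3: total = 195+10 = 205
m=7,p=4: total = 205+11 = 216
m=7,p=5: total = 216+12 = 228
m=7,p=6: total = 228+13 = 241
m=7,p=7: total = 241+14 = 255
m=7,p=8: total = 255+15 = 270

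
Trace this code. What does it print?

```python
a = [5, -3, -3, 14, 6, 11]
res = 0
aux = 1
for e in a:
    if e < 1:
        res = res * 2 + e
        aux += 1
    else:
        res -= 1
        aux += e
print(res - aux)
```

-55

e=5: not <1, res = 0-1 = -1; aux=6
e=-3: <1, res = (-1)*2+(-3) = -5; aux=7
e=-3: <1, res = (-5)*2+(-3) = -13; aux=8
e=14: not <1, res = (-13)-1 = -14; aux=22
e=6: not <1, res = (-14)-1 = -15; aux=28
e=11: not <1, res = (-15)-1 = -16; aux=39
res-aux = (-16)-39 = -55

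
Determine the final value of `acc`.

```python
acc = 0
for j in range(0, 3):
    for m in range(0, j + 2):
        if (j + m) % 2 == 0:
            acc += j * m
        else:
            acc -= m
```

-2

j=0,m=0: even sum, acc = 0+0 = 0
j=0,m=1: odd sum, acc = 0-1 = -1
j=1,m=0: odd sum, acc = (-1)-0 = -1
j=1,m=1: even sum, acc = (-1)+1 = 0
j=1,m=2: odd sum, acc = 0-2 = -2
j=2,m=0: even sum, acc = (-2)+0 = -2
j=2,m=1: odd sum, acc = (-2)-1 = -3
j=2,m=2: even sum, acc = (-3)+4 = 1
j=2,m=3: odd sum, acc = 1-3 = -2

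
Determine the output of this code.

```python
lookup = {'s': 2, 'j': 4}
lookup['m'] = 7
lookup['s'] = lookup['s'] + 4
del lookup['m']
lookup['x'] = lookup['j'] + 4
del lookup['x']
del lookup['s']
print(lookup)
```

{'j': 4}

lookup['m'] = 7 → {'s': 2, 'j': 4, 'm': 7}
lookup['s'] = lookup['s']+4 = 6 → {'s': 6, 'j': 4, 'm': 7}
del 'm' → {'s': 6, 'j': 4}
lookup['x'] = lookup['j']+4 = 8 → {'s': 6, 'j': 4, 'x': 8}
del 'x' → {'s': 6, 'j': 4}
del 's' → {'j': 4}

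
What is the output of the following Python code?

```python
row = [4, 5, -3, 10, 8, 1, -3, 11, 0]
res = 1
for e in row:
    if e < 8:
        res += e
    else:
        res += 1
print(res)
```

e=4: <8, res = 1+4 = 5
e=5: <8, res = 5+5 = 10
e=-3: <8, res = 10+(-3) = 7
e=10: not <8, res = 7+1 = 8
e=8: not <8, res = 8+1 = 9
e=1: <8, res = 9+1 = 10
e=-3: <8, res = 10+(-3) = 7
e=11: not <8, res = 7+1 = 8
e=0: <8, res = 8+0 = 8

8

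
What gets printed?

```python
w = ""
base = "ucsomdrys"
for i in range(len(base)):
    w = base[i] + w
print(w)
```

syrdmoscu

i=0: prepend 'u' → 'u'
i=1: prepend 'c' → 'cu'
i=2: prepend 's' → 'scu'
i=3: prepend 'o' → 'oscu'
i=4: prepend 'm' → 'moscu'
i=5: prepend 'd' → 'dmoscu'
i=6: prepend 'r' → 'rdmoscu'
i=7: prepend 'y' → 'yrdmoscu'
i=8: prepend 's' → 'syrdmoscu'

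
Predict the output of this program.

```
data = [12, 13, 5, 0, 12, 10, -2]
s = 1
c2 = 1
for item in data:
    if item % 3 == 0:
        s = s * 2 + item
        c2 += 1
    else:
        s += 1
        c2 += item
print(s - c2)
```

48

item=12: %3==0, s = 1*2+12 = 14; c2=2
item=13: not %3==0, s = 14+1 = 15; c2=15
item=5: not %3==0, s = 15+1 = 16; c2=20
item=0: %3==0, s = 16*2+0 = 32; c2=21
item=12: %3==0, s = 32*2+12 = 76; c2=22
item=10: not %3==0, s = 76+1 = 77; c2=32
item=-2: not %3==0, s = 77+1 = 78; c2=30
s-c2 = 78-30 = 48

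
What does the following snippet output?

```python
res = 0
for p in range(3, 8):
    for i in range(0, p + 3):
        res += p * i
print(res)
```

p=3,i=0: res = 0+0 = 0
p=3,i=1: res = 0+3 = 3
p=3,i=2: res = 3+6 = 9
p=3,i=3: res = 9+9 = 18
p=3,i=4: res = 18+12 = 30
p=3,i=5: res = 30+15 = 45
p=4,i=0: res = 45+0 = 45
p=4,i=1: res = 45+4 = 49
p=4,i=2: res = 49+8 = 57
p=4,i=3: res = 57+12 = 69
p=4,i=4: res = 69+16 = 85
p=4,i=5: res = 85+20 = 105
p=4,i=6: res = 105+24 = 129
p=5,i=0: res = 129+0 = 129
p=5,i=1: res = 129+5 = 134
p=5,i=2: res = 134+10 = 144
p=5,i=3: res = 144+15 = 159
p=5,i=4: res = 159+20 = 179
p=5,i=5: res = 179+25 = 204
p=5,i=6: res = 204+30 = 234
p=5,i=7: res = 234+35 = 269
p=6,i=0: res = 269+0 = 269
p=6,i=1: res = 269+6 = 275
p=6,i=2: res = 275+12 = 287
p=6,i=3: res = 287+18 = 305
p=6,i=4: res = 305+24 = 329
p=6,i=5: res = 329+30 = 359
p=6,i=6: res = 359+36 = 395
p=6,i=7: res = 395+42 = 437
p=6,i=8: res = 437+48 = 485
p=7,i=0: res = 485+0 = 485
p=7,i=1: res = 485+7 = 492
p=7,i=2: res = 492+14 = 506
p=7,i=3: res = 506+21 = 527
p=7,i=4: res = 527+28 = 555
p=7,i=5: res = 555+35 = 590
p=7,i=6: res = 590+42 = 632
p=7,i=7: res = 632+49 = 681
p=7,i=8: res = 681+56 = 737
p=7,i=9: res = 737+63 = 800

800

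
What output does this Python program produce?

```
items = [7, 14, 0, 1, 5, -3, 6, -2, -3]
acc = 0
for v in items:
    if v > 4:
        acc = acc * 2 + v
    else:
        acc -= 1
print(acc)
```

116

v=7: >4, acc = 0*2+7 = 7
v=14: >4, acc = 7*2+14 = 28
v=0: not >4, acc = 28-1 = 27
v=1: not >4, acc = 27-1 = 26
v=5: >4, acc = 26*2+5 = 57
v=-3: not >4, acc = 57-1 = 56
v=6: >4, acc = 56*2+6 = 118
v=-2: not >4, acc = 118-1 = 117
v=-3: not >4, acc = 117-1 = 116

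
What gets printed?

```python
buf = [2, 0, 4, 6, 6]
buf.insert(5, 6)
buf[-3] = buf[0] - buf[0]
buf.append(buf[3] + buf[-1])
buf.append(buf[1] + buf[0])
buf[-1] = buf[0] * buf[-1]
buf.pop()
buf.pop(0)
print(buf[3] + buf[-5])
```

insert 6 at 5 → [2, 0, 4, 6, 6, 6]
buf[-3] = buf[0]-buf[0] = 2-2 = 0 → [2, 0, 4, 0, 6, 6]
append buf[3]+buf[-1] = 0+6 = 6 → [2, 0, 4, 0, 6, 6, 6]
append buf[1]+buf[0] = 0+2 = 2 → [2, 0, 4, 0, 6, 6, 6, 2]
buf[-1] = buf[0]*buf[-1] = 2*2 = 4 → [2, 0, 4, 0, 6, 6, 6, 4]
pop() removes 4 → [2, 0, 4, 0, 6, 6, 6]
pop(0) removes 2 → [0, 4, 0, 6, 6, 6]
buf[3]+buf[-5] = 6+4 = 10

10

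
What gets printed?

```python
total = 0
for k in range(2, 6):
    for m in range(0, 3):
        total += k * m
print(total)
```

k=2,m=0: total = 0+0 = 0
k=2,m=1: total = 0+2 = 2
k=2,m=2: total = 2+4 = 6
k=3,m=0: total = 6+0 = 6
k=3,m=1: total = 6+3 = 9
k=3,m=2: total = 9+6 = 15
k=4,m=0: total = 15+0 = 15
k=4,m=1: total = 15+4 = 19
k=4,m=2: total = 19+8 = 27
k=5,m=0: total = 27+0 = 27
k=5,m=1: total = 27+5 = 32
k=5,m=2: total = 32+10 = 42

42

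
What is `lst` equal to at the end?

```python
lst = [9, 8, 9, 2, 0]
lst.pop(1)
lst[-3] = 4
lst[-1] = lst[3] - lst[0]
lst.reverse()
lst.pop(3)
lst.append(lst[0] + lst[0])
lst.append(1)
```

pop(1) removes 8 → [9, 9, 2, 0]
lst[-3] = 4 → [9, 4, 2, 0]
lst[-1] = lst[3]-lst[0] = 0-9 = -9 → [9, 4, 2, -9]
reverse → [-9, 2, 4, 9]
pop(3) removes 9 → [-9, 2, 4]
append lst[0]+lst[0] = (-9)+(-9) = -18 → [-9, 2, 4, -18]
append 1 → [-9, 2, 4, -18, 1]

[-9, 2, 4, -18, 1]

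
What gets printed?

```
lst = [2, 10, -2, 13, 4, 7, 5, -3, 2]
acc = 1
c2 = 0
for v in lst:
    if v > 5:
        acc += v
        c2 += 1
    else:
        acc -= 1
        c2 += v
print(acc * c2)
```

v=2: not >5, acc = 1-1 = 0; c2=2
v=10: >5, acc = 0+10 = 10; c2=3
v=-2: not >5, acc = 10-1 = 9; c2=1
v=13: >5, acc = 9+13 = 22; c2=2
v=4: not >5, acc = 22-1 = 21; c2=6
v=7: >5, acc = 21+7 = 28; c2=7
v=5: not >5, acc = 28-1 = 27; c2=12
v=-3: not >5, acc = 27-1 = 26; c2=9
v=2: not >5, acc = 26-1 = 25; c2=11
acc*c2 = 25*11 = 275

275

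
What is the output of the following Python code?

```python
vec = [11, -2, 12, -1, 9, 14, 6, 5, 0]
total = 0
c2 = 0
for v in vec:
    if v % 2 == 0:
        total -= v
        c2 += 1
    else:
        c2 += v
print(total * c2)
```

-870

v=11: not even; c2=11
v=-2: even, total = 0-(-2) = 2; c2=12
v=12: even, total = 2-12 = -10; c2=13
v=-1: not even; c2=12
v=9: not even; c2=21
v=14: even, total = (-10)-14 = -24; c2=22
v=6: even, total = (-24)-6 = -30; c2=23
v=5: not even; c2=28
v=0: even, total = (-30)-0 = -30; c2=29
total*c2 = (-30)*29 = -870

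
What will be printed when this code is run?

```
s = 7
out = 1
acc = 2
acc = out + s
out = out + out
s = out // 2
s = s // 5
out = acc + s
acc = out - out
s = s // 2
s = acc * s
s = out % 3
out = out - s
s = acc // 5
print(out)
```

acc = 1+7 = 8
out = 1+1 = 2
s = 2//2 = 1
s = 1//5 = 0
out = 8+0 = 8
acc = 8-8 = 0
s = 0//2 = 0
s = 0*0 = 0
s = 8%3 = 2
out = 8-2 = 6
s = 0//5 = 0

6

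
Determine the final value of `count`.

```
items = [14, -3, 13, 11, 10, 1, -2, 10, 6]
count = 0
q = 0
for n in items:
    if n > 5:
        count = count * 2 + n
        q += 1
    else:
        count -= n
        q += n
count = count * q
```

n=14: >5, count = 0*2+14 = 14; q=1
n=-3: not >5, count = 14-(-3) = 17; q=-2
n=13: >5, count = 17*2+13 = 47; q=-1
n=11: >5, count = 47*2+11 = 105; q=0
n=10: >5, count = 105*2+10 = 220; q=1
n=1: not >5, count = 220-1 = 219; q=2
n=-2: not >5, count = 219-(-2) = 221; q=0
n=10: >5, count = 221*2+10 = 452; q=1
n=6: >5, count = 452*2+6 = 910; q=2
count*q = 910*2 = 1820

1820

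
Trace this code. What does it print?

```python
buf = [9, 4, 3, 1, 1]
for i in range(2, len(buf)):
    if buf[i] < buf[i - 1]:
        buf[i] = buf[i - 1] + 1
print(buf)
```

i=2: 3<4, buf[2] = 4+1 = 5 → [9, 4, 5, 1, 1]
i=3: 1<5, buf[3] = 5+1 = 6 → [9, 4, 5, 6, 1]
i=4: 1<6, buf[4] = 6+1 = 7 → [9, 4, 5, 6, 7]

[9, 4, 5, 6, 7]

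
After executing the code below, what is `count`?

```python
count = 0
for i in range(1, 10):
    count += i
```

i=1: count = 0+1 = 1
i=2: count = 1+2 = 3
i=3: count = 3+3 = 6
i=4: count = 6+4 = 10
i=5: count = 10+5 = 15
i=6: count = 15+6 = 21
i=7: count = 21+7 = 28
i=8: count = 28+8 = 36
i=9: count = 36+9 = 45

45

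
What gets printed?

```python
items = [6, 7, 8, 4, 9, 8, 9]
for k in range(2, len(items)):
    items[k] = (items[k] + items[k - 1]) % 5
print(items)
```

[6, 7, 0, 4, 3, 1, 0]

k=2: items[2] = (8+7)%5 = 0 → [6, 7, 0, 4, 9, 8, 9]
k=3: items[3] = (4+0)%5 = 4 → [6, 7, 0, 4, 9, 8, 9]
k=4: items[4] = (9+4)%5 = 3 → [6, 7, 0, 4, 3, 8, 9]
k=5: items[5] = (8+3)%5 = 1 → [6, 7, 0, 4, 3, 1, 9]
k=6: items[6] = (9+1)%5 = 0 → [6, 7, 0, 4, 3, 1, 0]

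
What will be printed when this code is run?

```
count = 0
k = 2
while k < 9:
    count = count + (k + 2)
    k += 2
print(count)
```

k=2: count = 0+4 = 4
k=4: count = 4+6 = 10
k=6: count = 10+8 = 18
k=8: count = 18+10 = 28

28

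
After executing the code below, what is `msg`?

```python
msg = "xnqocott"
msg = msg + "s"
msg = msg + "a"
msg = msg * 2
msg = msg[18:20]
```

+ 's' → 'xnqocotts'
+ 'a' → 'xnqocottsa'
repeat ×2 → 'xnqocottsaxnqocottsa'
slice [18:20] → 'sa'

'sa'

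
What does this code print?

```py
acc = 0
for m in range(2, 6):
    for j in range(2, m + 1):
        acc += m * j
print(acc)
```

125

m=2,j=2: acc = 0+4 = 4
m=3,j=2: acc = 4+6 = 10
m=3,j=3: acc = 10+9 = 19
m=4,j=2: acc = 19+8 = 27
m=4,j=3: acc = 27+12 = 39
m=4,j=4: acc = 39+16 = 55
m=5,j=2: acc = 55+10 = 65
m=5,j=3: acc = 65+15 = 80
m=5,j=4: acc = 80+20 = 100
m=5,j=5: acc = 100+25 = 125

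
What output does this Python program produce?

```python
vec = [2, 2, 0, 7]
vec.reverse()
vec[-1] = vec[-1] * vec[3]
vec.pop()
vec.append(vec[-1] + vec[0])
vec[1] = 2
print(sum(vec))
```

20

reverse → [7, 0, 2, 2]
vec[-1] = vec[-1]*vec[3] = 2*2 = 4 → [7, 0, 2, 4]
pop() removes 4 → [7, 0, 2]
append vec[-1]+vec[0] = 2+7 = 9 → [7, 0, 2, 9]
vec[1] = 2 → [7, 2, 2, 9]
sum = 20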